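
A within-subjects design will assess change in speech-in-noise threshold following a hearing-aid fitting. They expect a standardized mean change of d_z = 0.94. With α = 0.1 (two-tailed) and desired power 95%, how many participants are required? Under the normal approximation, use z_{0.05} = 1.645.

n = 13 pairs

For a paired (one-sample on differences) test: n = ((z_{α/2} + z_β) / d)².
z_{α/2} + z_β = 1.645 + 1.645 = 3.290.
n = (3.290 / 0.94)² = 3.500² = 12.25.
Round up.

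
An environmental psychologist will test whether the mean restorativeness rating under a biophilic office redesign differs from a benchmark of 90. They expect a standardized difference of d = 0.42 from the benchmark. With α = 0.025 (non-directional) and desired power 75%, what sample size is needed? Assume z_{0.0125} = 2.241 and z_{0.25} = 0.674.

For a one-sample test: n = ((z_{α/2} + z_β) / d)².
z_{α/2} + z_β = 2.241 + 0.674 = 2.915.
n = (2.915 / 0.42)² = 6.940² = 48.17.
Round up.

n = 49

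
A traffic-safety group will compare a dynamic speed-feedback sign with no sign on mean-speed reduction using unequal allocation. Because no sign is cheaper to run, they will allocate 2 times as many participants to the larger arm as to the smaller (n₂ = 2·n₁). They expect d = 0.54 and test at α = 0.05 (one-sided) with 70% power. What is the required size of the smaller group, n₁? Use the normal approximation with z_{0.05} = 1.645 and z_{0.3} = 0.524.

n₁ = 25

With allocation ratio k = n₂/n₁ = 2, Var(x̄₁−x̄₂) = σ²(1/n₁ + 1/(k·n₁)) = σ²·(k+1)/(k·n₁).
So n₁ = (1 + 1/k)·((z_{α} + z_β)/d)² = 1.500 × (2.169/0.54)².
n₁ = 1.500 × 16.13 = 24.2.
Round up: n₁ = 25, giving n₂ = 2 × 25 = 50.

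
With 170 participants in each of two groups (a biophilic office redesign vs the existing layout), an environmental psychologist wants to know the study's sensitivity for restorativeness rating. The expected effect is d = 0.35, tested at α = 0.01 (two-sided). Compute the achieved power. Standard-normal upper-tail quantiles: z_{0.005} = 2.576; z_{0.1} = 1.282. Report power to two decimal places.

power ≈ 0.74

For two equal groups, power = Φ(d·√(n/2) − z_{α/2}).
d·√(n/2) = 0.35 × √(170/2) = 0.35 × 9.220 = 3.227.
z_β = 3.227 − 2.576 = 0.651.
Power = Φ(0.651) = 0.742.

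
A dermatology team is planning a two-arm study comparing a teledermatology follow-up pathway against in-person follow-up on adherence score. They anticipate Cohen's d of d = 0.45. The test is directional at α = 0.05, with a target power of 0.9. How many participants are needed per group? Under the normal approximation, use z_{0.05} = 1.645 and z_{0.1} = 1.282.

n = 85 per group

For two independent groups with equal n: n = 2·((z_{α} + z_β) / d)².
z_{α} + z_β = 1.645 + 1.282 = 2.927.
n = 2 × (2.927 / 0.45)² = 2 × 6.504² = 2 × 42.31 = 84.6.
Round up to the next whole participant.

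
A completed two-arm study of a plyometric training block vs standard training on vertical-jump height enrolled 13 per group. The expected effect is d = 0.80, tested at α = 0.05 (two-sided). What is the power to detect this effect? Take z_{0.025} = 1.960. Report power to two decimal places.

power ≈ 0.53

For two equal groups, power = Φ(d·√(n/2) − z_{α/2}).
d·√(n/2) = 0.80 × √(13/2) = 0.80 × 2.550 = 2.040.
z_β = 2.040 − 1.960 = 0.080.
Power = Φ(0.080) = 0.532.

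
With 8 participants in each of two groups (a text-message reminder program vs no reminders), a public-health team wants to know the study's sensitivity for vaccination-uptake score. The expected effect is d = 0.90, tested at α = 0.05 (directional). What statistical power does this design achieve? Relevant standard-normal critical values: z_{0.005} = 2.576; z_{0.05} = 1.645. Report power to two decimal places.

power ≈ 0.56

For two equal groups, power = Φ(d·√(n/2) − z_{α}).
d·√(n/2) = 0.90 × √(8/2) = 0.90 × 2.000 = 1.800.
z_β = 1.800 − 1.645 = 0.155.
Power = Φ(0.155) = 0.562.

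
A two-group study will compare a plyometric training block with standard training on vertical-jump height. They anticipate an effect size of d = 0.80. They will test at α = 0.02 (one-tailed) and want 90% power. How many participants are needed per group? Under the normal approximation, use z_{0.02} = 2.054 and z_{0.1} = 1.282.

n = 35 per group

For two independent groups with equal n: n = 2·((z_{α} + z_β) / d)².
z_{α} + z_β = 2.054 + 1.282 = 3.336.
n = 2 × (3.336 / 0.80)² = 2 × 4.170² = 2 × 17.39 = 34.8.
Round up to the next whole participant.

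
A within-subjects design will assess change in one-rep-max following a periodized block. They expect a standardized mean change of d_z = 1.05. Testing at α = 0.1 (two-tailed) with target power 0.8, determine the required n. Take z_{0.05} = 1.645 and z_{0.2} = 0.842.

For a paired (one-sample on differences) test: n = ((z_{α/2} + z_β) / d)².
z_{α/2} + z_β = 1.645 + 0.842 = 2.487.
n = (2.487 / 1.05)² = 2.369² = 5.61.
Round up.

n = 6 pairs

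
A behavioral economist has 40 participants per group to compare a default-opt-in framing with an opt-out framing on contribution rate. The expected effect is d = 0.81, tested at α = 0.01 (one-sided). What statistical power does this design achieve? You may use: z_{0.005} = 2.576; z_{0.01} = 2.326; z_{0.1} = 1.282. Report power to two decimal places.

For two equal groups, power = Φ(d·√(n/2) − z_{α}).
d·√(n/2) = 0.81 × √(40/2) = 0.81 × 4.472 = 3.622.
z_β = 3.622 − 2.326 = 1.296.
Power = Φ(1.296) = 0.903.

power ≈ 0.90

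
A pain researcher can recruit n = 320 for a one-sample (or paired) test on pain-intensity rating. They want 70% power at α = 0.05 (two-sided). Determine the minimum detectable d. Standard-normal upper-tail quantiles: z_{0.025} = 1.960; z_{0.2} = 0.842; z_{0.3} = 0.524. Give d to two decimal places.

d_min ≈ 0.14

For a single sample (or paired design) of n = 320: d_min = (z_{α/2} + z_β)/√n.
z-sum = 1.960 + 0.524 = 2.484.
d_min = 2.484 / √320 = 2.484 / 17.889 = 0.139.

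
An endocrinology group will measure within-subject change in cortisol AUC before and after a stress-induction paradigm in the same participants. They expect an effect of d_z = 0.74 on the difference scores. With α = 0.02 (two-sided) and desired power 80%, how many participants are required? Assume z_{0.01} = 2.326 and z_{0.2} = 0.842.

For a paired (one-sample on differences) test: n = ((z_{α/2} + z_β) / d)².
z_{α/2} + z_β = 2.326 + 0.842 = 3.168.
n = (3.168 / 0.74)² = 4.281² = 18.33.
Round up.

n = 19 pairs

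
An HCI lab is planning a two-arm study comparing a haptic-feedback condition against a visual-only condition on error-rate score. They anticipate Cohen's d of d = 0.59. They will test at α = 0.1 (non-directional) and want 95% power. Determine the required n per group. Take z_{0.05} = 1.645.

For two independent groups with equal n: n = 2·((z_{α/2} + z_β) / d)².
z_{α/2} + z_β = 1.645 + 1.645 = 3.290.
n = 2 × (3.290 / 0.59)² = 2 × 5.576² = 2 × 31.09 = 62.2.
Round up to the next whole participant.

n = 63 per group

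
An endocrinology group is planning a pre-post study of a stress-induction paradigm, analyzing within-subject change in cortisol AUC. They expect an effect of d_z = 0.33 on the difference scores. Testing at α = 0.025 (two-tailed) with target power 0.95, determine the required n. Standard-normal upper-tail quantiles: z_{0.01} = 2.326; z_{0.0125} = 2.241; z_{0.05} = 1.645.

For a paired (one-sample on differences) test: n = ((z_{α/2} + z_β) / d)².
z_{α/2} + z_β = 2.241 + 1.645 = 3.886.
n = (3.886 / 0.33)² = 11.776² = 138.67.
Round up.

n = 139 pairs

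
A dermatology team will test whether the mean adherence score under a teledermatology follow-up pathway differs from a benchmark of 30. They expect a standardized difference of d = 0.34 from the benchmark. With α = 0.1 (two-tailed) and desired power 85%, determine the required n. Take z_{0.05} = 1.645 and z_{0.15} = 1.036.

For a one-sample test: n = ((z_{α/2} + z_β) / d)².
z_{α/2} + z_β = 1.645 + 1.036 = 2.681.
n = (2.681 / 0.34)² = 7.885² = 62.18.
Round up.

n = 63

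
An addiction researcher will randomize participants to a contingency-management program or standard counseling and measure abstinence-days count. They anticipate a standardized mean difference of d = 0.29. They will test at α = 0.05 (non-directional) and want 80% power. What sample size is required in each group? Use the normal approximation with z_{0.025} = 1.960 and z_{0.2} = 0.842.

n = 187 per group

For two independent groups with equal n: n = 2·((z_{α/2} + z_β) / d)².
z_{α/2} + z_β = 1.960 + 0.842 = 2.802.
n = 2 × (2.802 / 0.29)² = 2 × 9.662² = 2 × 93.36 = 186.7.
Round up to the next whole participant.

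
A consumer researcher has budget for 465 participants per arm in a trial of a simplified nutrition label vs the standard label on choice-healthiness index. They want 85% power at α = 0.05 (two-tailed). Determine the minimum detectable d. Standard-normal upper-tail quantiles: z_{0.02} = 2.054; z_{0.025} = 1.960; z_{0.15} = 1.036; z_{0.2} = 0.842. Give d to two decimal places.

d_min ≈ 0.20

For two independent groups of n = 465 each: d_min = (z_{α/2} + z_β)·√(2/n).
z-sum = 1.960 + 1.036 = 2.996.
d_min = 2.996 × √(2/465) = 2.996 × 0.0656 = 0.196.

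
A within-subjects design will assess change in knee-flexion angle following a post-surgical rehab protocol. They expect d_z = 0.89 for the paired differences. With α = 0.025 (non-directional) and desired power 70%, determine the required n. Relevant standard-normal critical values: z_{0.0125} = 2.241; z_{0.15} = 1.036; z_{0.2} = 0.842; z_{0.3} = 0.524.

For a paired (one-sample on differences) test: n = ((z_{α/2} + z_β) / d)².
z_{α/2} + z_β = 2.241 + 0.524 = 2.765.
n = (2.765 / 0.89)² = 3.107² = 9.65.
Round up.

n = 10 pairs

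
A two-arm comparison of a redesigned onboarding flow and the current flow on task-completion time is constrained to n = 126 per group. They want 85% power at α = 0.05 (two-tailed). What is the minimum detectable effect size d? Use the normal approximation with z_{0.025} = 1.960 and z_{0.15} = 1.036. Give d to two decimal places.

d_min ≈ 0.38

For two independent groups of n = 126 each: d_min = (z_{α/2} + z_β)·√(2/n).
z-sum = 1.960 + 1.036 = 2.996.
d_min = 2.996 × √(2/126) = 2.996 × 0.1260 = 0.377.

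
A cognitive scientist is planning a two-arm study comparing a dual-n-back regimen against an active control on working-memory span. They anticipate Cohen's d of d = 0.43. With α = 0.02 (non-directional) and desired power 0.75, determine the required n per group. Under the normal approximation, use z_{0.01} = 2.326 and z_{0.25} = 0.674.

For two independent groups with equal n: n = 2·((z_{α/2} + z_β) / d)².
z_{α/2} + z_β = 2.326 + 0.674 = 3.000.
n = 2 × (3.000 / 0.43)² = 2 × 6.977² = 2 × 48.67 = 97.3.
Round up to the next whole participant.

n = 98 per group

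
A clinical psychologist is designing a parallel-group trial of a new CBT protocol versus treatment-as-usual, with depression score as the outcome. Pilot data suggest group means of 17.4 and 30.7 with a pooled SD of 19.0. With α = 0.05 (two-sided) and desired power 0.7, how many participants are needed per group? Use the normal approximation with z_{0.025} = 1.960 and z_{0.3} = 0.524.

n = 26 per group

Cohen's d = |M₁ − M₂| / SD_pooled = |17.4 − 30.7| / 19.0 = 13.3 / 19.0 = 0.700.
For two independent groups with equal n: n = 2·((z_{α/2} + z_β) / d)².
z_{α/2} + z_β = 1.960 + 0.524 = 2.484.
n = 2 × (2.484 / 0.700)² = 2 × 3.549² = 2 × 12.59 = 25.2.
Round up to the next whole participant.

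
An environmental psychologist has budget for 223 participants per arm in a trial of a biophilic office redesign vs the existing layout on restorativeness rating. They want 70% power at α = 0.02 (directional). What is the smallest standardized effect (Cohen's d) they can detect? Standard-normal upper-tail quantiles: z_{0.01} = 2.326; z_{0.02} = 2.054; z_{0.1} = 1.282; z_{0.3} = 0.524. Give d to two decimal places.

For two independent groups of n = 223 each: d_min = (z_{α} + z_β)·√(2/n).
z-sum = 2.054 + 0.524 = 2.578.
d_min = 2.578 × √(2/223) = 2.578 × 0.0947 = 0.244.

d_min ≈ 0.24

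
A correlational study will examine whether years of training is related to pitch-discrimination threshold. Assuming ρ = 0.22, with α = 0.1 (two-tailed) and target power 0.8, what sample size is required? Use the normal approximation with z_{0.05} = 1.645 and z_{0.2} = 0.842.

Fisher's z: C = ½·ln((1+r)/(1−r)) = ½·ln(1.5641) = 0.2237.
n = ((z_{α/2} + z_β)/C)² + 3.
(1.645 + 0.842) / 0.2237 = 2.487 / 0.2237 = 11.118.
n = 11.118² + 3 = 123.60 + 3 = 126.6.
Round up.

n = 127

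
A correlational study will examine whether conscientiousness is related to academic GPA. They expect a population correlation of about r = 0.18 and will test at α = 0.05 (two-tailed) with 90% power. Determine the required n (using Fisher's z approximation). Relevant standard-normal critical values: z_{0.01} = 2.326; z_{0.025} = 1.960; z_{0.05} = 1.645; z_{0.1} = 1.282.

Fisher's z: C = ½·ln((1+r)/(1−r)) = ½·ln(1.4390) = 0.1820.
n = ((z_{α/2} + z_β)/C)² + 3.
(1.960 + 1.282) / 0.1820 = 3.242 / 0.1820 = 17.813.
n = 17.813² + 3 = 317.31 + 3 = 320.3.
Round up.

n = 321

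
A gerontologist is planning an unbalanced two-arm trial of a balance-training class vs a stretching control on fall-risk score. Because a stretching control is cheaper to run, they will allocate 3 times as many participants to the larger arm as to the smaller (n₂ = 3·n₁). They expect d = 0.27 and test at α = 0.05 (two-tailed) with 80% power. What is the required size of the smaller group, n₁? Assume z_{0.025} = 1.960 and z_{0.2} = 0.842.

With allocation ratio k = n₂/n₁ = 3, Var(x̄₁−x̄₂) = σ²(1/n₁ + 1/(k·n₁)) = σ²·(k+1)/(k·n₁).
So n₁ = (1 + 1/k)·((z_{α/2} + z_β)/d)² = 1.333 × (2.802/0.27)².
n₁ = 1.333 × 107.70 = 143.6.
Round up: n₁ = 144, giving n₂ = 3 × 144 = 432.

n₁ = 144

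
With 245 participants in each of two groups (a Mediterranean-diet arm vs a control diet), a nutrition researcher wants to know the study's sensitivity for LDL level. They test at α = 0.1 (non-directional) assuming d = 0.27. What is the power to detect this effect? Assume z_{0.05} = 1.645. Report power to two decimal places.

For two equal groups, power = Φ(d·√(n/2) − z_{α/2}).
d·√(n/2) = 0.27 × √(245/2) = 0.27 × 11.068 = 2.988.
z_β = 2.988 − 1.645 = 1.343.
Power = Φ(1.343) = 0.910.

power ≈ 0.91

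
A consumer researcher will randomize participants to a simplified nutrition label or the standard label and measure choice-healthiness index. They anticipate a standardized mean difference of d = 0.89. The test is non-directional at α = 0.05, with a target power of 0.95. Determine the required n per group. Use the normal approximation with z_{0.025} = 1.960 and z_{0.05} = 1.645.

n = 33 per group

For two independent groups with equal n: n = 2·((z_{α/2} + z_β) / d)².
z_{α/2} + z_β = 1.960 + 1.645 = 3.605.
n = 2 × (3.605 / 0.89)² = 2 × 4.051² = 2 × 16.41 = 32.8.
Round up to the next whole participant.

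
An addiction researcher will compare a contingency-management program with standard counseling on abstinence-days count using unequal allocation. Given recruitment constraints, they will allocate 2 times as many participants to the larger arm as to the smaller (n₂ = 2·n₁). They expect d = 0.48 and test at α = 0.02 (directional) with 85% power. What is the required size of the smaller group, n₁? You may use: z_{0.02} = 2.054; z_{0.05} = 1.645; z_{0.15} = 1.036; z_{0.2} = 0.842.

n₁ = 63

With allocation ratio k = n₂/n₁ = 2, Var(x̄₁−x̄₂) = σ²(1/n₁ + 1/(k·n₁)) = σ²·(k+1)/(k·n₁).
So n₁ = (1 + 1/k)·((z_{α} + z_β)/d)² = 1.500 × (3.090/0.48)².
n₁ = 1.500 × 41.44 = 62.2.
Round up: n₁ = 63, giving n₂ = 2 × 63 = 126.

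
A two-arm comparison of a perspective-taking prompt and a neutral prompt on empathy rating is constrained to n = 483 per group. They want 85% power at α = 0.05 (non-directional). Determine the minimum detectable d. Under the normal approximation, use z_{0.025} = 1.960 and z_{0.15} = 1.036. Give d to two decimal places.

For two independent groups of n = 483 each: d_min = (z_{α/2} + z_β)·√(2/n).
z-sum = 1.960 + 1.036 = 2.996.
d_min = 2.996 × √(2/483) = 2.996 × 0.0643 = 0.193.

d_min ≈ 0.19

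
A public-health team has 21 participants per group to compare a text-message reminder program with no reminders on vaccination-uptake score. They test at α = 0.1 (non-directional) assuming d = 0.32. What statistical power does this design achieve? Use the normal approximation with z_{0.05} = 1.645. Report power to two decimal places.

For two equal groups, power = Φ(d·√(n/2) − z_{α/2}).
d·√(n/2) = 0.32 × √(21/2) = 0.32 × 3.240 = 1.037.
z_β = 1.037 − 1.645 = -0.608.
Power = Φ(-0.608) = 0.272.

power ≈ 0.27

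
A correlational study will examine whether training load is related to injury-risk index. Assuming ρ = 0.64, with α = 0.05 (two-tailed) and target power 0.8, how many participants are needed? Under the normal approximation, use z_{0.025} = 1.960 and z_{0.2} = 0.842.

n = 17

Fisher's z: C = ½·ln((1+r)/(1−r)) = ½·ln(4.5556) = 0.7582.
n = ((z_{α/2} + z_β)/C)² + 3.
(1.960 + 0.842) / 0.7582 = 2.802 / 0.7582 = 3.696.
n = 3.696² + 3 = 13.66 + 3 = 16.7.
Round up.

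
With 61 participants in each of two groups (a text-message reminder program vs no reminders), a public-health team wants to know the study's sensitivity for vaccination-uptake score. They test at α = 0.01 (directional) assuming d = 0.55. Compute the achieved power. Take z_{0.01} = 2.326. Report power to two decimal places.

For two equal groups, power = Φ(d·√(n/2) − z_{α}).
d·√(n/2) = 0.55 × √(61/2) = 0.55 × 5.523 = 3.037.
z_β = 3.037 − 2.326 = 0.711.
Power = Φ(0.711) = 0.762.

power ≈ 0.76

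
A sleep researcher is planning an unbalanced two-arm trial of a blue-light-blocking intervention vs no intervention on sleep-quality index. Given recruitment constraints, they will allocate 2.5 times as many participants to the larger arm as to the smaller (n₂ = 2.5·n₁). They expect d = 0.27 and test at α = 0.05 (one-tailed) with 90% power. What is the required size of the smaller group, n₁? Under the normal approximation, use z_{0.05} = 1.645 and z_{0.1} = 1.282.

n₁ = 165

With allocation ratio k = n₂/n₁ = 2.5, Var(x̄₁−x̄₂) = σ²(1/n₁ + 1/(k·n₁)) = σ²·(k+1)/(k·n₁).
So n₁ = (1 + 1/k)·((z_{α} + z_β)/d)² = 1.400 × (2.927/0.27)².
n₁ = 1.400 × 117.52 = 164.5.
Round up: n₁ = 165, giving n₂ = ⌈2.5 × 165⌉ = ⌈412.5⌉ = 413.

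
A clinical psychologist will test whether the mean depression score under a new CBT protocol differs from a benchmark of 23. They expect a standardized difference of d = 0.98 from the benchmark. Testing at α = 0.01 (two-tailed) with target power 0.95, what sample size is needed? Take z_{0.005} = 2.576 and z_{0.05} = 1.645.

n = 19

For a one-sample test: n = ((z_{α/2} + z_β) / d)².
z_{α/2} + z_β = 2.576 + 1.645 = 4.221.
n = (4.221 / 0.98)² = 4.307² = 18.55.
Round up.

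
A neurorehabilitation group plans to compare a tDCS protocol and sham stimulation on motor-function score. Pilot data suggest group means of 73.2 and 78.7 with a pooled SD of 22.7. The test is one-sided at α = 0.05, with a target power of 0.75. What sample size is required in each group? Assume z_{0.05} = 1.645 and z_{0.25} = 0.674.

Cohen's d = |M₁ − M₂| / SD_pooled = |73.2 − 78.7| / 22.7 = 5.5 / 22.7 = 0.242.
For two independent groups with equal n: n = 2·((z_{α} + z_β) / d)².
z_{α} + z_β = 1.645 + 0.674 = 2.319.
n = 2 × (2.319 / 0.242)² = 2 × 9.583² = 2 × 91.83 = 183.7.
Round up to the next whole participant.

n = 184 per group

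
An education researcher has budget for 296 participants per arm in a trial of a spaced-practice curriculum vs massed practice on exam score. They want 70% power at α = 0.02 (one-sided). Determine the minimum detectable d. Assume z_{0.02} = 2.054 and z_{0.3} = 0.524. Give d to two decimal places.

d_min ≈ 0.21

For two independent groups of n = 296 each: d_min = (z_{α} + z_β)·√(2/n).
z-sum = 2.054 + 0.524 = 2.578.
d_min = 2.578 × √(2/296) = 2.578 × 0.0822 = 0.212.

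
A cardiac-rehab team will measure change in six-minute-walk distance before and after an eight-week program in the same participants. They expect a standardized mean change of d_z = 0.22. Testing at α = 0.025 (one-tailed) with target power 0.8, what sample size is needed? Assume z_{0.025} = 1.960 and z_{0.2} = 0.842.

n = 163 pairs

For a paired (one-sample on differences) test: n = ((z_{α} + z_β) / d)².
z_{α} + z_β = 1.960 + 0.842 = 2.802.
n = (2.802 / 0.22)² = 12.736² = 162.21.
Round up.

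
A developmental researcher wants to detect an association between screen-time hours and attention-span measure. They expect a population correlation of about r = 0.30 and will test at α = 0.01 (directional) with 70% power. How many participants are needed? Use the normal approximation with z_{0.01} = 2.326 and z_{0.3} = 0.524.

Fisher's z: C = ½·ln((1+r)/(1−r)) = ½·ln(1.8571) = 0.3095.
n = ((z_{α} + z_β)/C)² + 3.
(2.326 + 0.524) / 0.3095 = 2.850 / 0.3095 = 9.208.
n = 9.208² + 3 = 84.79 + 3 = 87.8.
Round up.

n = 88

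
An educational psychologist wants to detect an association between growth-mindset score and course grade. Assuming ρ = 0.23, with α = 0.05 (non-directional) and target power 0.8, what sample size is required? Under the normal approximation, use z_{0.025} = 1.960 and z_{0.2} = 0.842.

n = 147

Fisher's z: C = ½·ln((1+r)/(1−r)) = ½·ln(1.5974) = 0.2342.
n = ((z_{α/2} + z_β)/C)² + 3.
(1.960 + 0.842) / 0.2342 = 2.802 / 0.2342 = 11.964.
n = 11.964² + 3 = 143.14 + 3 = 146.1.
Round up.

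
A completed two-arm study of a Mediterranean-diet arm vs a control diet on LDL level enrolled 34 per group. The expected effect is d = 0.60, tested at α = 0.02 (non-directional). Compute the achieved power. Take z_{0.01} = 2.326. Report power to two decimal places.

power ≈ 0.56

For two equal groups, power = Φ(d·√(n/2) − z_{α/2}).
d·√(n/2) = 0.60 × √(34/2) = 0.60 × 4.123 = 2.474.
z_β = 2.474 − 2.326 = 0.148.
Power = Φ(0.148) = 0.559.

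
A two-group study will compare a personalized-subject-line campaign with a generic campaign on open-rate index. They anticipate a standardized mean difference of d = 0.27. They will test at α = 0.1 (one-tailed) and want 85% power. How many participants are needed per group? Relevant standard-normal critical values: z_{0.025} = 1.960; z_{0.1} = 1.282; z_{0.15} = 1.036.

For two independent groups with equal n: n = 2·((z_{α} + z_β) / d)².
z_{α} + z_β = 1.282 + 1.036 = 2.318.
n = 2 × (2.318 / 0.27)² = 2 × 8.585² = 2 × 73.71 = 147.4.
Round up to the next whole participant.

n = 148 per group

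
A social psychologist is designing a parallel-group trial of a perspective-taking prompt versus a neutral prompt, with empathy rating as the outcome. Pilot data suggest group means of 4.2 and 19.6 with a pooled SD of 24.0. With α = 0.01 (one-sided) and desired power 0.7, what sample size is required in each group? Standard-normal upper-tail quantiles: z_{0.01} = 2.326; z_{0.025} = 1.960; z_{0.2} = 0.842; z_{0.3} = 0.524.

Cohen's d = |M₁ − M₂| / SD_pooled = |4.2 − 19.6| / 24.0 = 15.4 / 24.0 = 0.642.
For two independent groups with equal n: n = 2·((z_{α} + z_β) / d)².
z_{α} + z_β = 2.326 + 0.524 = 2.850.
n = 2 × (2.850 / 0.642)² = 2 × 4.439² = 2 × 19.71 = 39.4.
Round up to the next whole participant.

n = 40 per group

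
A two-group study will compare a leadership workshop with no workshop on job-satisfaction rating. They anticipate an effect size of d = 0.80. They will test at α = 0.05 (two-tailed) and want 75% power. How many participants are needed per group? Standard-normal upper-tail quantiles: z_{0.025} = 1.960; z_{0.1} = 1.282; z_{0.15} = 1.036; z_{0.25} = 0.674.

n = 22 per group

For two independent groups with equal n: n = 2·((z_{α/2} + z_β) / d)².
z_{α/2} + z_β = 1.960 + 0.674 = 2.634.
n = 2 × (2.634 / 0.80)² = 2 × 3.292² = 2 × 10.84 = 21.7.
Round up to the next whole participant.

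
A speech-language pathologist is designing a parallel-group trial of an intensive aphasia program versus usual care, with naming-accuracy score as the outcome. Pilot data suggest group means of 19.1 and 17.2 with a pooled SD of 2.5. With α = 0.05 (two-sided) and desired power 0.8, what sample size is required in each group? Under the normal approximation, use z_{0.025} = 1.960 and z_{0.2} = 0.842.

Cohen's d = |M₁ − M₂| / SD_pooled = |19.1 − 17.2| / 2.5 = 1.9 / 2.5 = 0.760.
For two independent groups with equal n: n = 2·((z_{α/2} + z_β) / d)².
z_{α/2} + z_β = 1.960 + 0.842 = 2.802.
n = 2 × (2.802 / 0.760)² = 2 × 3.687² = 2 × 13.59 = 27.2.
Round up to the next whole participant.

n = 28 per group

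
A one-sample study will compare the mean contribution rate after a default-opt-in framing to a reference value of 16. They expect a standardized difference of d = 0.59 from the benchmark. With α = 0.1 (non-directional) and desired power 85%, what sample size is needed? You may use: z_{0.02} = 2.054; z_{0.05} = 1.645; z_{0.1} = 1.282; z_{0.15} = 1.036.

For a one-sample test: n = ((z_{α/2} + z_β) / d)².
z_{α/2} + z_β = 1.645 + 1.036 = 2.681.
n = (2.681 / 0.59)² = 4.544² = 20.65.
Round up.

n = 21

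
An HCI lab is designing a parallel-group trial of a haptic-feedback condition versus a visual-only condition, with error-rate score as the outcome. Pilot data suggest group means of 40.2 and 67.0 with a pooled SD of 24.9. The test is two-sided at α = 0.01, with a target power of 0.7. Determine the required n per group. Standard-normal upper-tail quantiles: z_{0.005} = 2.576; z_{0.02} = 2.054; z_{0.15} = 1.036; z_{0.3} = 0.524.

n = 17 per group

Cohen's d = |M₁ − M₂| / SD_pooled = |40.2 − 67.0| / 24.9 = 26.8 / 24.9 = 1.076.
For two independent groups with equal n: n = 2·((z_{α/2} + z_β) / d)².
z_{α/2} + z_β = 2.576 + 0.524 = 3.100.
n = 2 × (3.100 / 1.076)² = 2 × 2.881² = 2 × 8.30 = 16.6.
Round up to the next whole participant.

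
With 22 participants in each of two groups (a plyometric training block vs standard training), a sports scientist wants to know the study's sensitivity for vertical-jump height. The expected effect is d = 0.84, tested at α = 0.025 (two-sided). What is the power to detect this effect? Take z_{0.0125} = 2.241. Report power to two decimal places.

For two equal groups, power = Φ(d·√(n/2) − z_{α/2}).
d·√(n/2) = 0.84 × √(22/2) = 0.84 × 3.317 = 2.786.
z_β = 2.786 − 2.241 = 0.545.
Power = Φ(0.545) = 0.707.

power ≈ 0.71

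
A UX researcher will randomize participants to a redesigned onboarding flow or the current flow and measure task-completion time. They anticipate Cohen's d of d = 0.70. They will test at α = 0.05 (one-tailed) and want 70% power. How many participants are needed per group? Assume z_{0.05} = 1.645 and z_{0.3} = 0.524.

For two independent groups with equal n: n = 2·((z_{α} + z_β) / d)².
z_{α} + z_β = 1.645 + 0.524 = 2.169.
n = 2 × (2.169 / 0.70)² = 2 × 3.099² = 2 × 9.60 = 19.2.
Round up to the next whole participant.

n = 20 per group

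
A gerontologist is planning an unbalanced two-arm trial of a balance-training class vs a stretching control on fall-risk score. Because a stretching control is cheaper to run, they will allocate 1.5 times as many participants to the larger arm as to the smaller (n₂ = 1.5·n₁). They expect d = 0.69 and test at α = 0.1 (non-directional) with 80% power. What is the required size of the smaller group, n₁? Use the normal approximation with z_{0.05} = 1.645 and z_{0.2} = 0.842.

n₁ = 22

With allocation ratio k = n₂/n₁ = 1.5, Var(x̄₁−x̄₂) = σ²(1/n₁ + 1/(k·n₁)) = σ²·(k+1)/(k·n₁).
So n₁ = (1 + 1/k)·((z_{α/2} + z_β)/d)² = 1.667 × (2.487/0.69)².
n₁ = 1.667 × 12.99 = 21.7.
Round up: n₁ = 22, giving n₂ = 1.5 × 22 = 33.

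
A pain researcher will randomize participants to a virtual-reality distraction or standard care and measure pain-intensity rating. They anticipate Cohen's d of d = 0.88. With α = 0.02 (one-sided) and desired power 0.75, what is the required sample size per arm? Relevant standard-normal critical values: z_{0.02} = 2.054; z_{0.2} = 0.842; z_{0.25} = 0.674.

For two independent groups with equal n: n = 2·((z_{α} + z_β) / d)².
z_{α} + z_β = 2.054 + 0.674 = 2.728.
n = 2 × (2.728 / 0.88)² = 2 × 3.100² = 2 × 9.61 = 19.2.
Round up to the next whole participant.

n = 20 per group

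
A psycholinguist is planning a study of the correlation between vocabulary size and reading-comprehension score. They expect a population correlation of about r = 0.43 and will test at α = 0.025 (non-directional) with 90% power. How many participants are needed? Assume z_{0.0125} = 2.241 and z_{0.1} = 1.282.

n = 62

Fisher's z: C = ½·ln((1+r)/(1−r)) = ½·ln(2.5088) = 0.4599.
n = ((z_{α/2} + z_β)/C)² + 3.
(2.241 + 1.282) / 0.4599 = 3.523 / 0.4599 = 7.660.
n = 7.660² + 3 = 58.68 + 3 = 61.7.
Round up.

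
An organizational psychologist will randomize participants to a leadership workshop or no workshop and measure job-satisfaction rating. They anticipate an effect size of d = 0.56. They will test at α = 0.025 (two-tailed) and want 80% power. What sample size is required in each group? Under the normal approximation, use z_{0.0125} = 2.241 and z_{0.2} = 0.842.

For two independent groups with equal n: n = 2·((z_{α/2} + z_β) / d)².
z_{α/2} + z_β = 2.241 + 0.842 = 3.083.
n = 2 × (3.083 / 0.56)² = 2 × 5.505² = 2 × 30.31 = 60.6.
Round up to the next whole participant.

n = 61 per group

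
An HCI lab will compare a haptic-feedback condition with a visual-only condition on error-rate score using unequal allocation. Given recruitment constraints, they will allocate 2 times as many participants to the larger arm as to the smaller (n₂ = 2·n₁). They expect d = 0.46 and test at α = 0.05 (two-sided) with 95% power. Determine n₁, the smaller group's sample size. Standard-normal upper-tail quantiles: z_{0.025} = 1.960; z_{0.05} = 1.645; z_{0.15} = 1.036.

With allocation ratio k = n₂/n₁ = 2, Var(x̄₁−x̄₂) = σ²(1/n₁ + 1/(k·n₁)) = σ²·(k+1)/(k·n₁).
So n₁ = (1 + 1/k)·((z_{α/2} + z_β)/d)² = 1.500 × (3.605/0.46)².
n₁ = 1.500 × 61.42 = 92.1.
Round up: n₁ = 93, giving n₂ = 2 × 93 = 186.

n₁ = 93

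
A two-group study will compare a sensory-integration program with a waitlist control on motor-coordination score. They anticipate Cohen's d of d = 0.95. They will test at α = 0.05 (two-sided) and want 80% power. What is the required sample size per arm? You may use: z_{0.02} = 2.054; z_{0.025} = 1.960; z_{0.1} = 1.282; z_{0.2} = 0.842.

n = 18 per group

For two independent groups with equal n: n = 2·((z_{α/2} + z_β) / d)².
z_{α/2} + z_β = 1.960 + 0.842 = 2.802.
n = 2 × (2.802 / 0.95)² = 2 × 2.949² = 2 × 8.70 = 17.4.
Round up to the next whole participant.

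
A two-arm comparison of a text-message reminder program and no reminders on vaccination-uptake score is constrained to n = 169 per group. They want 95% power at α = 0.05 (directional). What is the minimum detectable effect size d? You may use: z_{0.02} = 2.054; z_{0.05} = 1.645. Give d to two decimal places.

d_min ≈ 0.36

For two independent groups of n = 169 each: d_min = (z_{α} + z_β)·√(2/n).
z-sum = 1.645 + 1.645 = 3.290.
d_min = 3.290 × √(2/169) = 3.290 × 0.1088 = 0.358.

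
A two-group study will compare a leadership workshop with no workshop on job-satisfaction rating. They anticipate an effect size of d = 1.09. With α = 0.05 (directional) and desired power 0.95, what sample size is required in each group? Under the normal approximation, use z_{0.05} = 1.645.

n = 19 per group

For two independent groups with equal n: n = 2·((z_{α} + z_β) / d)².
z_{α} + z_β = 1.645 + 1.645 = 3.290.
n = 2 × (3.290 / 1.09)² = 2 × 3.018² = 2 × 9.11 = 18.2.
Round up to the next whole participant.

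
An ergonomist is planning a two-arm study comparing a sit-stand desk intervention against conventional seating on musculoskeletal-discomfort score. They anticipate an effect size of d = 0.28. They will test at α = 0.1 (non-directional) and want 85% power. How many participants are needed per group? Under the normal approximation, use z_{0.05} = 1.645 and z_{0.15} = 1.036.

For two independent groups with equal n: n = 2·((z_{α/2} + z_β) / d)².
z_{α/2} + z_β = 1.645 + 1.036 = 2.681.
n = 2 × (2.681 / 0.28)² = 2 × 9.575² = 2 × 91.68 = 183.4.
Round up to the next whole participant.

n = 184 per group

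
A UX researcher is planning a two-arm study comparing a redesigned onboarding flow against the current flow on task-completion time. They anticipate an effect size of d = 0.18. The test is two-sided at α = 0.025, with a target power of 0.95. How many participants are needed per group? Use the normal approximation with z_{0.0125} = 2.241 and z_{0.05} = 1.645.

n = 933 per group

For two independent groups with equal n: n = 2·((z_{α/2} + z_β) / d)².
z_{α/2} + z_β = 2.241 + 1.645 = 3.886.
n = 2 × (3.886 / 0.18)² = 2 × 21.589² = 2 × 466.08 = 932.2.
Round up to the next whole participant.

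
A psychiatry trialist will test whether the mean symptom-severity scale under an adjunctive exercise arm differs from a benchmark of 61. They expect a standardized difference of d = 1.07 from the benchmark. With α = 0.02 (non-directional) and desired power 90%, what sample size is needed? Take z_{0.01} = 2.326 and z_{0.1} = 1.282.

For a one-sample test: n = ((z_{α/2} + z_β) / d)².
z_{α/2} + z_β = 2.326 + 1.282 = 3.608.
n = (3.608 / 1.07)² = 3.372² = 11.37.
Round up.

n = 12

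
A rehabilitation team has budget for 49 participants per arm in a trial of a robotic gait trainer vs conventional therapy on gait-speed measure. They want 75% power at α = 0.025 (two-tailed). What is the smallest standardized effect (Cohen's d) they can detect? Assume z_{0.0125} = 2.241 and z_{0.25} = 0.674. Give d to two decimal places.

For two independent groups of n = 49 each: d_min = (z_{α/2} + z_β)·√(2/n).
z-sum = 2.241 + 0.674 = 2.915.
d_min = 2.915 × √(2/49) = 2.915 × 0.2020 = 0.589.

d_min ≈ 0.59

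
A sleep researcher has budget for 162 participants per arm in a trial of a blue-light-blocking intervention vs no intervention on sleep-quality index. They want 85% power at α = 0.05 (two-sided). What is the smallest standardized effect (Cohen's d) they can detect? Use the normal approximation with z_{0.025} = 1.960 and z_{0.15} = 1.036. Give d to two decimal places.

d_min ≈ 0.33

For two independent groups of n = 162 each: d_min = (z_{α/2} + z_β)·√(2/n).
z-sum = 1.960 + 1.036 = 2.996.
d_min = 2.996 × √(2/162) = 2.996 × 0.1111 = 0.333.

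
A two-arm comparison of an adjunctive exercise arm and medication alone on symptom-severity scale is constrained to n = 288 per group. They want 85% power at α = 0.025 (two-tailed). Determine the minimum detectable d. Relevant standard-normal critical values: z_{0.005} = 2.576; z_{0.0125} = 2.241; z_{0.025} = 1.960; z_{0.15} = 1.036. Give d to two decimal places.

For two independent groups of n = 288 each: d_min = (z_{α/2} + z_β)·√(2/n).
z-sum = 2.241 + 1.036 = 3.277.
d_min = 3.277 × √(2/288) = 3.277 × 0.0833 = 0.273.

d_min ≈ 0.27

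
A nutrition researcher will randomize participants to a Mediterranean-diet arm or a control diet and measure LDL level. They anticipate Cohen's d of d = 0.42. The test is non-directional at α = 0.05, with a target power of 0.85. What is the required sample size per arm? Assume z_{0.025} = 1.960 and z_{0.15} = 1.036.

n = 102 per group

For two independent groups with equal n: n = 2·((z_{α/2} + z_β) / d)².
z_{α/2} + z_β = 1.960 + 1.036 = 2.996.
n = 2 × (2.996 / 0.42)² = 2 × 7.133² = 2 × 50.88 = 101.8.
Round up to the next whole participant.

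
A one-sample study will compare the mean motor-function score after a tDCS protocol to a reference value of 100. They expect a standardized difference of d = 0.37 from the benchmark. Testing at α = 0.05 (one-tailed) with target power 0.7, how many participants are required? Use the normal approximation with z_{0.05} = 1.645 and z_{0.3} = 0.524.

For a one-sample test: n = ((z_{α} + z_β) / d)².
z_{α} + z_β = 1.645 + 0.524 = 2.169.
n = (2.169 / 0.37)² = 5.862² = 34.36.
Round up.

n = 35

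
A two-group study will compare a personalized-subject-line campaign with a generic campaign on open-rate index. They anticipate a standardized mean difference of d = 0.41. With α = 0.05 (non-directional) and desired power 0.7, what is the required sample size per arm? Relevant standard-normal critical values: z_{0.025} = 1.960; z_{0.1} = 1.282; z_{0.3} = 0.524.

For two independent groups with equal n: n = 2·((z_{α/2} + z_β) / d)².
z_{α/2} + z_β = 1.960 + 0.524 = 2.484.
n = 2 × (2.484 / 0.41)² = 2 × 6.059² = 2 × 36.71 = 73.4.
Round up to the next whole participant.

n = 74 per group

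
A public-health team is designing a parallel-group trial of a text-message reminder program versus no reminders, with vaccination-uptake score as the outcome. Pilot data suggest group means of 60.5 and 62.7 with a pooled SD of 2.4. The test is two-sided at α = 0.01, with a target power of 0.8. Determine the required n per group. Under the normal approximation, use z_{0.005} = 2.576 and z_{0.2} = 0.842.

Cohen's d = |M₁ − M₂| / SD_pooled = |60.5 − 62.7| / 2.4 = 2.2 / 2.4 = 0.917.
For two independent groups with equal n: n = 2·((z_{α/2} + z_β) / d)².
z_{α/2} + z_β = 2.576 + 0.842 = 3.418.
n = 2 × (3.418 / 0.917)² = 2 × 3.727² = 2 × 13.89 = 27.8.
Round up to the next whole participant.

n = 28 per group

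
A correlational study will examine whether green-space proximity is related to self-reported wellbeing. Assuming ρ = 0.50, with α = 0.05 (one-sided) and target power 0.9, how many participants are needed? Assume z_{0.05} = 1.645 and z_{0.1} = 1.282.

n = 32

Fisher's z: C = ½·ln((1+r)/(1−r)) = ½·ln(3.0000) = 0.5493.
n = ((z_{α} + z_β)/C)² + 3.
(1.645 + 1.282) / 0.5493 = 2.927 / 0.5493 = 5.329.
n = 5.329² + 3 = 28.39 + 3 = 31.4.
Round up.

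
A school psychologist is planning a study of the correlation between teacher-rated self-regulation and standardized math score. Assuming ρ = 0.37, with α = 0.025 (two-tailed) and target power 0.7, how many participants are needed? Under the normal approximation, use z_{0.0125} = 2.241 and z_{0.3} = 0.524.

Fisher's z: C = ½·ln((1+r)/(1−r)) = ½·ln(2.1746) = 0.3884.
n = ((z_{α/2} + z_β)/C)² + 3.
(2.241 + 0.524) / 0.3884 = 2.765 / 0.3884 = 7.119.
n = 7.119² + 3 = 50.68 + 3 = 53.7.
Round up.

n = 54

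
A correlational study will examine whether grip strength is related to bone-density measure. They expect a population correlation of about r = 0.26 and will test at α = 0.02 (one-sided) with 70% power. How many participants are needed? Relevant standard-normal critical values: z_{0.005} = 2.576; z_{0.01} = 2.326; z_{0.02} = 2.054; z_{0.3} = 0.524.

n = 97

Fisher's z: C = ½·ln((1+r)/(1−r)) = ½·ln(1.7027) = 0.2661.
n = ((z_{α} + z_β)/C)² + 3.
(2.054 + 0.524) / 0.2661 = 2.578 / 0.2661 = 9.688.
n = 9.688² + 3 = 93.86 + 3 = 96.9.
Round up.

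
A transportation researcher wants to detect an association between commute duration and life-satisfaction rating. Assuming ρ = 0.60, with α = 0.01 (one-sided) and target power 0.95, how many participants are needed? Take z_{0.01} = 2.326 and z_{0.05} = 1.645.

n = 36

Fisher's z: C = ½·ln((1+r)/(1−r)) = ½·ln(4.0000) = 0.6931.
n = ((z_{α} + z_β)/C)² + 3.
(2.326 + 1.645) / 0.6931 = 3.971 / 0.6931 = 5.729.
n = 5.729² + 3 = 32.83 + 3 = 35.8.
Round up.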